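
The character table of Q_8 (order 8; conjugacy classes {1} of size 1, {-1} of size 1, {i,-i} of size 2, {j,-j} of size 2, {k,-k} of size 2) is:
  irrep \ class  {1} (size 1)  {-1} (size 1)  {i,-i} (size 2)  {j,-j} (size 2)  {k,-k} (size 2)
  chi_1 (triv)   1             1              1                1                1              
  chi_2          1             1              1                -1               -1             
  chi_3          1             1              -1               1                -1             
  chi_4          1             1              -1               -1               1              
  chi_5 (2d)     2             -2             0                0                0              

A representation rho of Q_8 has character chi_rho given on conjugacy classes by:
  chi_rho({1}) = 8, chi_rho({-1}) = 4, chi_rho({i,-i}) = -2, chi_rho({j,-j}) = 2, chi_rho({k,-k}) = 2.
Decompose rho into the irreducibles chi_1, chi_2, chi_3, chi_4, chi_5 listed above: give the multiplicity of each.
Multiplicities: chi_1: 2, chi_2: 0, chi_3: 2, chi_4: 2, chi_5: 1.

Solution. Use <chi_rho, chi> = (1/|G|) sum_C |C| * chi_rho(C) * conj(chi(C)) with |G| = 8 for each irreducible chi in the table:
  <chi_rho, chi_1> = (1/8)[1*(8)*conj(1) + 1*(4)*conj(1) + 2*(-2)*conj(1) + 2*(2)*conj(1) + 2*(2)*conj(1)]
      = (1/8)[(8) + (4) + (-4) + (4) + (4)] = 16/8 = 2
  <chi_rho, chi_2> = (1/8)[1*(8)*conj(1) + 1*(4)*conj(1) + 2*(-2)*conj(1) + 2*(2)*conj(-1) + 2*(2)*conj(-1)]
      = (1/8)[(8) + (4) + (-4) + (-4) + (-4)] = 0/8 = 0
  <chi_rho, chi_3> = (1/8)[1*(8)*conj(1) + 1*(4)*conj(1) + 2*(-2)*conj(-1) + 2*(2)*conj(1) + 2*(2)*conj(-1)]
      = (1/8)[(8) + (4) + (4) + (4) + (-4)] = 16/8 = 2
  <chi_rho, chi_4> = (1/8)[1*(8)*conj(1) + 1*(4)*conj(1) + 2*(-2)*conj(-1) + 2*(2)*conj(-1) + 2*(2)*conj(1)]
      = (1/8)[(8) + (4) + (4) + (-4) + (4)] = 16/8 = 2
  <chi_rho, chi_5> = (1/8)[1*(8)*conj(2) + 1*(4)*conj(-2) + 2*(-2)*conj(0) + 2*(2)*conj(0) + 2*(2)*conj(0)]
      = (1/8)[(16) + (-8) + (0) + (0) + (0)] = 8/8 = 1
Dimension check: dim(rho) = sum (mult * dim) = 2*1 + 0*1 + 2*1 + 2*1 + 1*2 = 8 = chi_rho(e) = 8.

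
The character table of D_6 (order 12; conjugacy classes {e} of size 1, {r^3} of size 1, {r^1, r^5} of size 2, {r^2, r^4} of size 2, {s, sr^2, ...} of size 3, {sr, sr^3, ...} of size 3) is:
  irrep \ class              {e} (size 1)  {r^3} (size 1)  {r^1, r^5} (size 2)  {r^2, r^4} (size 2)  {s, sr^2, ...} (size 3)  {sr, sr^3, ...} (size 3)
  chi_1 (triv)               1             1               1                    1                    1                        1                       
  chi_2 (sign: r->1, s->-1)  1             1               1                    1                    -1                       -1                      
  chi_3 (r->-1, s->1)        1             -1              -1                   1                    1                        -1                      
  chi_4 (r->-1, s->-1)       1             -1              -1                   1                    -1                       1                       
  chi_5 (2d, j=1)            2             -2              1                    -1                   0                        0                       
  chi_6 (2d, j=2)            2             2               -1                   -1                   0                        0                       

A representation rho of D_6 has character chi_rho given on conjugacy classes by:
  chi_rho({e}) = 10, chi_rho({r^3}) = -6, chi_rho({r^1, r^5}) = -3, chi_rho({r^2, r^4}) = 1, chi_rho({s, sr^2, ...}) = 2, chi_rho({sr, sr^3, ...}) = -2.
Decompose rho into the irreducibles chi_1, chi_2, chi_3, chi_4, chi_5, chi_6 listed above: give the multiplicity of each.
Multiplicities: chi_1: 0, chi_2: 0, chi_3: 3, chi_4: 1, chi_5: 2, chi_6: 1.

Justification: Use <chi_rho, chi> = (1/|G|) sum_C |C| * chi_rho(C) * conj(chi(C)) with |G| = 12 for each irreducible chi in the table:
  <chi_rho, chi_1> = (1/12)[1*(10)*conj(1) + 1*(-6)*conj(1) + 2*(-3)*conj(1) + 2*(1)*conj(1) + 3*(2)*conj(1) + 3*(-2)*conj(1)]
      = (1/12)[(10) + (-6) + (-6) + (2) + (6) + (-6)] = 0/12 = 0
  <chi_rho, chi_2> = (1/12)[1*(10)*conj(1) + 1*(-6)*conj(1) + 2*(-3)*conj(1) + 2*(1)*conj(1) + 3*(2)*conj(-1) + 3*(-2)*conj(-1)]
      = (1/12)[(10) + (-6) + (-6) + (2) + (-6) + (6)] = 0/12 = 0
  <chi_rho, chi_3> = (1/12)[1*(10)*conj(1) + 1*(-6)*conj(-1) + 2*(-3)*conj(-1) + 2*(1)*conj(1) + 3*(2)*conj(1) + 3*(-2)*conj(-1)]
      = (1/12)[(10) + (6) + (6) + (2) + (6) + (6)] = 36/12 = 3
  <chi_rho, chi_4> = (1/12)[1*(10)*conj(1) + 1*(-6)*conj(-1) + 2*(-3)*conj(-1) + 2*(1)*conj(1) + 3*(2)*conj(-1) + 3*(-2)*conj(1)]
      = (1/12)[(10) + (6) + (6) + (2) + (-6) + (-6)] = 12/12 = 1
  <chi_rho, chi_5> = (1/12)[1*(10)*conj(2) + 1*(-6)*conj(-2) + 2*(-3)*conj(1) + 2*(1)*conj(-1) + 3*(2)*conj(0) + 3*(-2)*conj(0)]
      = (1/12)[(20) + (12) + (-6) + (-2) + (0) + (0)] = 24/12 = 2
  <chi_rho, chi_6> = (1/12)[1*(10)*conj(2) + 1*(-6)*conj(2) + 2*(-3)*conj(-1) + 2*(1)*conj(-1) + 3*(2)*conj(0) + 3*(-2)*conj(0)]
      = (1/12)[(20) + (-12) + (6) + (-2) + (0) + (0)] = 12/12 = 1
Dimension check: dim(rho) = sum (mult * dim) = 0*1 + 0*1 + 3*1 + 1*1 + 2*2 + 1*2 = 10 = chi_rho(e) = 10.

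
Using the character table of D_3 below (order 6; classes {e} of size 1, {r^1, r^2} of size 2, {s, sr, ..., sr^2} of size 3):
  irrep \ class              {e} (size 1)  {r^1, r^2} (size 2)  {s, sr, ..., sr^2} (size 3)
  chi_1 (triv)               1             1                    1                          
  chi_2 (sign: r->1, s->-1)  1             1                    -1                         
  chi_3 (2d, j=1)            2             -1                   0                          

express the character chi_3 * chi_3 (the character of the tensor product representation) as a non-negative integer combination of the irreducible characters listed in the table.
chi_3 tensor chi_3 = chi_1 + chi_2 + chi_3 (all other irreducibles have multiplicity 0).

Solution. The character of a tensor product is the pointwise product (chi_3 * chi_3)(C) = chi_3(C) * chi_3(C):
  {e}: (2)*(2), {r^1, r^2}: (-1)*(-1), {s, sr, ..., sr^2}: (0)*(0)
so (chi_3 * chi_3) takes values
  {e} -> 4, {r^1, r^2} -> 1, {s, sr, ..., sr^2} -> 0.
Now take the inner product of this character with each irreducible chi from the table, <chi_3*chi_3, chi> = (1/6) sum_C |C| (chi_3*chi_3)(C) conj(chi(C)):
  <chi_3*chi_3, chi_1> = (1/6)[1*(4)*conj(1) + 2*(1)*conj(1) + 3*(0)*conj(1)]
      = (1/6)[(4) + (2) + (0)] = 6/6 = 1
  <chi_3*chi_3, chi_2> = (1/6)[1*(4)*conj(1) + 2*(1)*conj(1) + 3*(0)*conj(-1)]
      = (1/6)[(4) + (2) + (0)] = 6/6 = 1
  <chi_3*chi_3, chi_3> = (1/6)[1*(4)*conj(2) + 2*(1)*conj(-1) + 3*(0)*conj(0)]
      = (1/6)[(8) + (-2) + (0)] = 6/6 = 1
Hence the multiplicities are chi_1: 1, chi_2: 1, chi_3: 1. Dimension check: dim(chi_3)*dim(chi_3) = 2*2 = 4 and sum (mult * dim) = 1*1 + 1*1 + 1*2 = 4.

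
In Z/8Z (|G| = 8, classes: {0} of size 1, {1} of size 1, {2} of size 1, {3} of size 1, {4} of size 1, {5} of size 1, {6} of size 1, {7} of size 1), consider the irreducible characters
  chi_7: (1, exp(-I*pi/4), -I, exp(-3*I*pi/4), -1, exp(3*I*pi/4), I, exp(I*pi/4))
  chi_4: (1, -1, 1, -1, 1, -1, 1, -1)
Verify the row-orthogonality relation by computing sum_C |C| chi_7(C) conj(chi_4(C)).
Sum = 0; so <chi_7, chi_4> = 0 (distinct irreducibles are orthogonal).

Explanation: Compute term by term over conjugacy classes (|C| * chi_7(C) * conj(chi_4(C))):
  1*(1)*conj(1) + 1*(exp(-I*pi/4))*conj(-1) + 1*(-I)*conj(1) + 1*(exp(-3*I*pi/4))*conj(-1) + 1*(-1)*conj(1) + 1*(exp(3*I*pi/4))*conj(-1) + 1*(I)*conj(1) + 1*(exp(I*pi/4))*conj(-1)
  = (1) + (-exp(-I*pi/4)) + (-I) + (-exp(-3*I*pi/4)) + (-1) + (-exp(3*I*pi/4)) + (I) + (-exp(I*pi/4))
  = 0.
(Exp terms are combined using exp(i*s)*conj(exp(i*t)) = exp(i*(s-t)), and sums of them are collapsed using the identity that for every m > 1 the m distinct m-th roots of unity sum to 0, e.g. 1 + exp(2*I*pi/3) + exp(-2*I*pi/3) = 0.)
Dividing by |G| = 8 gives 0/8 = 0, matching the row-orthogonality relation <chi_7, chi_4> = [chi_7 = chi_4].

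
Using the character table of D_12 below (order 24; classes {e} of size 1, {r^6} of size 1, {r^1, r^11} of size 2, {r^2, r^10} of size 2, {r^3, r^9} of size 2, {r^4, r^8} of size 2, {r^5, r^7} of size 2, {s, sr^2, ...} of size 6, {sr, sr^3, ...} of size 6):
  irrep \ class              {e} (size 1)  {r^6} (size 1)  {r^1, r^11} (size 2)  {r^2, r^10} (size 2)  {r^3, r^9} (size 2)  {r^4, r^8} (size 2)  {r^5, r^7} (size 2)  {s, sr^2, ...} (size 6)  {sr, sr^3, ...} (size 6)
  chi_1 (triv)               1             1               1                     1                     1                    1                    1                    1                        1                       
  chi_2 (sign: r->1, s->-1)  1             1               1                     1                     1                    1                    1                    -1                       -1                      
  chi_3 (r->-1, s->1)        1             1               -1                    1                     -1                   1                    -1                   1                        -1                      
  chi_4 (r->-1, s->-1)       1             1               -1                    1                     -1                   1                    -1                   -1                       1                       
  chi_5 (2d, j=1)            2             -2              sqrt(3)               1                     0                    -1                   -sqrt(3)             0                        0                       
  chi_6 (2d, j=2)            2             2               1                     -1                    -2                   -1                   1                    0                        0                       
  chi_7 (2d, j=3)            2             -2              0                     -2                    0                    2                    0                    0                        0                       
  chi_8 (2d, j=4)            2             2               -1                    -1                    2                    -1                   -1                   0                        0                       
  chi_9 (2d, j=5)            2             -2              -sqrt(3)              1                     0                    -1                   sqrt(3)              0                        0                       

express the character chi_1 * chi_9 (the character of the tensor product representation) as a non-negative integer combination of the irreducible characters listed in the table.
chi_1 tensor chi_9 = chi_9 (all other irreducibles have multiplicity 0).

Details: The character of a tensor product is the pointwise product (chi_1 * chi_9)(C) = chi_1(C) * chi_9(C):
  {e}: (1)*(2), {r^6}: (1)*(-2), {r^1, r^11}: (1)*(-sqrt(3)), {r^2, r^10}: (1)*(1), {r^3, r^9}: (1)*(0), {r^4, r^8}: (1)*(-1), {r^5, r^7}: (1)*(sqrt(3)), {s, sr^2, ...}: (1)*(0), {sr, sr^3, ...}: (1)*(0)
so (chi_1 * chi_9) takes values
  {e} -> 2, {r^6} -> -2, {r^1, r^11} -> -sqrt(3), {r^2, r^10} -> 1, {r^3, r^9} -> 0, {r^4, r^8} -> -1, {r^5, r^7} -> sqrt(3), {s, sr^2, ...} -> 0, {sr, sr^3, ...} -> 0.
Now take the inner product of this character with each irreducible chi from the table, <chi_1*chi_9, chi> = (1/24) sum_C |C| (chi_1*chi_9)(C) conj(chi(C)):
  <chi_1*chi_9, chi_1> = (1/24)[1*(2)*conj(1) + 1*(-2)*conj(1) + 2*(-sqrt(3))*conj(1) + 2*(1)*conj(1) + 2*(0)*conj(1) + 2*(-1)*conj(1) + 2*(sqrt(3))*conj(1) + 6*(0)*conj(1) + 6*(0)*conj(1)]
      = (1/24)[(2) + (-2) + (-2*sqrt(3)) + (2) + (0) + (-2) + (2*sqrt(3)) + (0) + (0)] = 0/24 = 0
  <chi_1*chi_9, chi_2> = (1/24)[1*(2)*conj(1) + 1*(-2)*conj(1) + 2*(-sqrt(3))*conj(1) + 2*(1)*conj(1) + 2*(0)*conj(1) + 2*(-1)*conj(1) + 2*(sqrt(3))*conj(1) + 6*(0)*conj(-1) + 6*(0)*conj(-1)]
      = (1/24)[(2) + (-2) + (-2*sqrt(3)) + (2) + (0) + (-2) + (2*sqrt(3)) + (0) + (0)] = 0/24 = 0
  <chi_1*chi_9, chi_3> = (1/24)[1*(2)*conj(1) + 1*(-2)*conj(1) + 2*(-sqrt(3))*conj(-1) + 2*(1)*conj(1) + 2*(0)*conj(-1) + 2*(-1)*conj(1) + 2*(sqrt(3))*conj(-1) + 6*(0)*conj(1) + 6*(0)*conj(-1)]
      = (1/24)[(2) + (-2) + (2*sqrt(3)) + (2) + (0) + (-2) + (-2*sqrt(3)) + (0) + (0)] = 0/24 = 0
  <chi_1*chi_9, chi_4> = (1/24)[1*(2)*conj(1) + 1*(-2)*conj(1) + 2*(-sqrt(3))*conj(-1) + 2*(1)*conj(1) + 2*(0)*conj(-1) + 2*(-1)*conj(1) + 2*(sqrt(3))*conj(-1) + 6*(0)*conj(-1) + 6*(0)*conj(1)]
      = (1/24)[(2) + (-2) + (2*sqrt(3)) + (2) + (0) + (-2) + (-2*sqrt(3)) + (0) + (0)] = 0/24 = 0
  <chi_1*chi_9, chi_5> = (1/24)[1*(2)*conj(2) + 1*(-2)*conj(-2) + 2*(-sqrt(3))*conj(sqrt(3)) + 2*(1)*conj(1) + 2*(0)*conj(0) + 2*(-1)*conj(-1) + 2*(sqrt(3))*conj(-sqrt(3)) + 6*(0)*conj(0) + 6*(0)*conj(0)]
      = (1/24)[(4) + (4) + (-6) + (2) + (0) + (2) + (-6) + (0) + (0)] = 0/24 = 0
  <chi_1*chi_9, chi_6> = (1/24)[1*(2)*conj(2) + 1*(-2)*conj(2) + 2*(-sqrt(3))*conj(1) + 2*(1)*conj(-1) + 2*(0)*conj(-2) + 2*(-1)*conj(-1) + 2*(sqrt(3))*conj(1) + 6*(0)*conj(0) + 6*(0)*conj(0)]
      = (1/24)[(4) + (-4) + (-2*sqrt(3)) + (-2) + (0) + (2) + (2*sqrt(3)) + (0) + (0)] = 0/24 = 0
  <chi_1*chi_9, chi_7> = (1/24)[1*(2)*conj(2) + 1*(-2)*conj(-2) + 2*(-sqrt(3))*conj(0) + 2*(1)*conj(-2) + 2*(0)*conj(0) + 2*(-1)*conj(2) + 2*(sqrt(3))*conj(0) + 6*(0)*conj(0) + 6*(0)*conj(0)]
      = (1/24)[(4) + (4) + (0) + (-4) + (0) + (-4) + (0) + (0) + (0)] = 0/24 = 0
  <chi_1*chi_9, chi_8> = (1/24)[1*(2)*conj(2) + 1*(-2)*conj(2) + 2*(-sqrt(3))*conj(-1) + 2*(1)*conj(-1) + 2*(0)*conj(2) + 2*(-1)*conj(-1) + 2*(sqrt(3))*conj(-1) + 6*(0)*conj(0) + 6*(0)*conj(0)]
      = (1/24)[(4) + (-4) + (2*sqrt(3)) + (-2) + (0) + (2) + (-2*sqrt(3)) + (0) + (0)] = 0/24 = 0
  <chi_1*chi_9, chi_9> = (1/24)[1*(2)*conj(2) + 1*(-2)*conj(-2) + 2*(-sqrt(3))*conj(-sqrt(3)) + 2*(1)*conj(1) + 2*(0)*conj(0) + 2*(-1)*conj(-1) + 2*(sqrt(3))*conj(sqrt(3)) + 6*(0)*conj(0) + 6*(0)*conj(0)]
      = (1/24)[(4) + (4) + (6) + (2) + (0) + (2) + (6) + (0) + (0)] = 24/24 = 1
Hence the multiplicities are chi_9: 1. Dimension check: dim(chi_1)*dim(chi_9) = 1*2 = 2 and sum (mult * dim) = 1*2 = 2.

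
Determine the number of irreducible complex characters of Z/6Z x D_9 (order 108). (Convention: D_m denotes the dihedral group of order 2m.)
36

Justification: The number of irreducible complex representations of a finite group equals its number of conjugacy classes. For a direct product, #classes(G x H) = #classes(G) * #classes(H). Z/6Z has 6 classes (abelian), D_9 has 6 classes, so 6 * 6 = 36, so Z/6Z x D_9 (order 108) has exactly 36 irreducible complex representations.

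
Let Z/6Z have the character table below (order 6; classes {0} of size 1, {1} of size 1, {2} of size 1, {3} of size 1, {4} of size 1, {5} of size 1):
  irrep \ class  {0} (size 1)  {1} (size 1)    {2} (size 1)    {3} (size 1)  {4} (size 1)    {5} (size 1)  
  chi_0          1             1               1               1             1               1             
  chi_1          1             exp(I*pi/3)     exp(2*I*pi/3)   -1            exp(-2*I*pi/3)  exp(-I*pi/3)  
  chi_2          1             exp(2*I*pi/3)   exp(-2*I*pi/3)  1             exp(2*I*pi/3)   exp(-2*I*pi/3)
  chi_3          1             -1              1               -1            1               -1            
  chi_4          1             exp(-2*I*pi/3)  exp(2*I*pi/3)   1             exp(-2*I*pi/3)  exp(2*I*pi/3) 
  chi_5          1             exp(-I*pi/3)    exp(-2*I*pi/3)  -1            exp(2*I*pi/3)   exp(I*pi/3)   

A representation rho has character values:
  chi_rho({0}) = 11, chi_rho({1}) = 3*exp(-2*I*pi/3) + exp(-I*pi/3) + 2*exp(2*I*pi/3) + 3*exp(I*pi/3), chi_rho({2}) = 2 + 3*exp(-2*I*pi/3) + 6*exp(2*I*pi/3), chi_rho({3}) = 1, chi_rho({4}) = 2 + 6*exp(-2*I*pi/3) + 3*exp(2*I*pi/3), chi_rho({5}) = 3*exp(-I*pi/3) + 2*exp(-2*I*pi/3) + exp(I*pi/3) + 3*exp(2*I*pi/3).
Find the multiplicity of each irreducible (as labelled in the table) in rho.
Multiplicities: chi_0: 1, chi_1: 3, chi_2: 2, chi_3: 1, chi_4: 3, chi_5: 1.

Why: Use <chi_rho, chi> = (1/|G|) sum_C |C| * chi_rho(C) * conj(chi(C)) with |G| = 6 for each irreducible chi in the table:
  <chi_rho, chi_0> = (1/6)[1*(11)*conj(1) + 1*(3*exp(-2*I*pi/3) + exp(-I*pi/3) + 2*exp(2*I*pi/3) + 3*exp(I*pi/3))*conj(1) + 1*(2 + 3*exp(-2*I*pi/3) + 6*exp(2*I*pi/3))*conj(1) + 1*(1)*conj(1) + 1*(2 + 6*exp(-2*I*pi/3) + 3*exp(2*I*pi/3))*conj(1) + 1*(3*exp(-I*pi/3) + 2*exp(-2*I*pi/3) + exp(I*pi/3) + 3*exp(2*I*pi/3))*conj(1)]
      = (1/6)[(11) + (3*exp(-2*I*pi/3) + exp(-I*pi/3) + 2*exp(2*I*pi/3) + 3*exp(I*pi/3)) + (2 + 3*exp(-2*I*pi/3) + 6*exp(2*I*pi/3)) + (1) + (2 + 6*exp(-2*I*pi/3) + 3*exp(2*I*pi/3)) + (3*exp(-I*pi/3) + 2*exp(-2*I*pi/3) + exp(I*pi/3) + 3*exp(2*I*pi/3))] = 6/6 = 1
  <chi_rho, chi_1> = (1/6)[1*(11)*conj(1) + 1*(3*exp(-2*I*pi/3) + exp(-I*pi/3) + 2*exp(2*I*pi/3) + 3*exp(I*pi/3))*conj(exp(I*pi/3)) + 1*(2 + 3*exp(-2*I*pi/3) + 6*exp(2*I*pi/3))*conj(exp(2*I*pi/3)) + 1*(1)*conj(-1) + 1*(2 + 6*exp(-2*I*pi/3) + 3*exp(2*I*pi/3))*conj(exp(-2*I*pi/3)) + 1*(3*exp(-I*pi/3) + 2*exp(-2*I*pi/3) + exp(I*pi/3) + 3*exp(2*I*pi/3))*conj(exp(-I*pi/3))]
      = (1/6)[(11) + (exp(-2*I*pi/3) + 2*exp(I*pi/3)) + (6 + 2*exp(-2*I*pi/3) + 3*exp(2*I*pi/3)) + (-1) + (6 + 3*exp(-2*I*pi/3) + 2*exp(2*I*pi/3)) + (2*exp(-I*pi/3) + exp(2*I*pi/3))] = 18/6 = 3
  <chi_rho, chi_2> = (1/6)[1*(11)*conj(1) + 1*(3*exp(-2*I*pi/3) + exp(-I*pi/3) + 2*exp(2*I*pi/3) + 3*exp(I*pi/3))*conj(exp(2*I*pi/3)) + 1*(2 + 3*exp(-2*I*pi/3) + 6*exp(2*I*pi/3))*conj(exp(-2*I*pi/3)) + 1*(1)*conj(1) + 1*(2 + 6*exp(-2*I*pi/3) + 3*exp(2*I*pi/3))*conj(exp(2*I*pi/3)) + 1*(3*exp(-I*pi/3) + 2*exp(-2*I*pi/3) + exp(I*pi/3) + 3*exp(2*I*pi/3))*conj(exp(-2*I*pi/3))]
      = (1/6)[(11) + (1) + (3 + 6*exp(-2*I*pi/3) + 2*exp(2*I*pi/3)) + (1) + (3 + 2*exp(-2*I*pi/3) + 6*exp(2*I*pi/3)) + (1)] = 12/6 = 2
  <chi_rho, chi_3> = (1/6)[1*(11)*conj(1) + 1*(3*exp(-2*I*pi/3) + exp(-I*pi/3) + 2*exp(2*I*pi/3) + 3*exp(I*pi/3))*conj(-1) + 1*(2 + 3*exp(-2*I*pi/3) + 6*exp(2*I*pi/3))*conj(1) + 1*(1)*conj(-1) + 1*(2 + 6*exp(-2*I*pi/3) + 3*exp(2*I*pi/3))*conj(1) + 1*(3*exp(-I*pi/3) + 2*exp(-2*I*pi/3) + exp(I*pi/3) + 3*exp(2*I*pi/3))*conj(-1)]
      = (1/6)[(11) + (-3*exp(I*pi/3) - 2*exp(2*I*pi/3) - exp(-I*pi/3) - 3*exp(-2*I*pi/3)) + (2 + 3*exp(-2*I*pi/3) + 6*exp(2*I*pi/3)) + (-1) + (2 + 6*exp(-2*I*pi/3) + 3*exp(2*I*pi/3)) + (-3*exp(2*I*pi/3) - exp(I*pi/3) - 2*exp(-2*I*pi/3) - 3*exp(-I*pi/3))] = 6/6 = 1
  <chi_rho, chi_4> = (1/6)[1*(11)*conj(1) + 1*(3*exp(-2*I*pi/3) + exp(-I*pi/3) + 2*exp(2*I*pi/3) + 3*exp(I*pi/3))*conj(exp(-2*I*pi/3)) + 1*(2 + 3*exp(-2*I*pi/3) + 6*exp(2*I*pi/3))*conj(exp(2*I*pi/3)) + 1*(1)*conj(1) + 1*(2 + 6*exp(-2*I*pi/3) + 3*exp(2*I*pi/3))*conj(exp(-2*I*pi/3)) + 1*(3*exp(-I*pi/3) + 2*exp(-2*I*pi/3) + exp(I*pi/3) + 3*exp(2*I*pi/3))*conj(exp(2*I*pi/3))]
      = (1/6)[(11) + (2*exp(-2*I*pi/3) + exp(I*pi/3)) + (6 + 2*exp(-2*I*pi/3) + 3*exp(2*I*pi/3)) + (1) + (6 + 3*exp(-2*I*pi/3) + 2*exp(2*I*pi/3)) + (exp(-I*pi/3) + 2*exp(2*I*pi/3))] = 18/6 = 3
  <chi_rho, chi_5> = (1/6)[1*(11)*conj(1) + 1*(3*exp(-2*I*pi/3) + exp(-I*pi/3) + 2*exp(2*I*pi/3) + 3*exp(I*pi/3))*conj(exp(-I*pi/3)) + 1*(2 + 3*exp(-2*I*pi/3) + 6*exp(2*I*pi/3))*conj(exp(-2*I*pi/3)) + 1*(1)*conj(-1) + 1*(2 + 6*exp(-2*I*pi/3) + 3*exp(2*I*pi/3))*conj(exp(2*I*pi/3)) + 1*(3*exp(-I*pi/3) + 2*exp(-2*I*pi/3) + exp(I*pi/3) + 3*exp(2*I*pi/3))*conj(exp(I*pi/3))]
      = (1/6)[(11) + (-1) + (3 + 6*exp(-2*I*pi/3) + 2*exp(2*I*pi/3)) + (-1) + (3 + 2*exp(-2*I*pi/3) + 6*exp(2*I*pi/3)) + (-1)] = 6/6 = 1
(Exp terms are combined using exp(i*s)*conj(exp(i*t)) = exp(i*(s-t)), and sums of them are collapsed using the identity that for every m > 1 the m distinct m-th roots of unity sum to 0, e.g. 1 + exp(2*I*pi/3) + exp(-2*I*pi/3) = 0.)
Dimension check: dim(rho) = sum (mult * dim) = 1*1 + 3*1 + 2*1 + 1*1 + 3*1 + 1*1 = 11 = chi_rho(e) = 11.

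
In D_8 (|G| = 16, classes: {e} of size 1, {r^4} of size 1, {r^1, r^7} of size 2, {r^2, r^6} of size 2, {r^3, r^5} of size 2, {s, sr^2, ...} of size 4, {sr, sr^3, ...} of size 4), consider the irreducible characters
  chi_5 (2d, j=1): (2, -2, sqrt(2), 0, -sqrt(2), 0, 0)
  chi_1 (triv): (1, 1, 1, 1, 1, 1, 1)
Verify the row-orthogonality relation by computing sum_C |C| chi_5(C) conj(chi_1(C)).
Sum = 0; so <chi_5, chi_1> = 0 (distinct irreducibles are orthogonal).

Argument: Compute term by term over conjugacy classes (|C| * chi_5(C) * conj(chi_1(C))):
  1*(2)*conj(1) + 1*(-2)*conj(1) + 2*(sqrt(2))*conj(1) + 2*(0)*conj(1) + 2*(-sqrt(2))*conj(1) + 4*(0)*conj(1) + 4*(0)*conj(1)
  = (2) + (-2) + (2*sqrt(2)) + (0) + (-2*sqrt(2)) + (0) + (0)
  = 0.
Dividing by |G| = 16 gives 0/16 = 0, matching the row-orthogonality relation <chi_5, chi_1> = [chi_5 = chi_1].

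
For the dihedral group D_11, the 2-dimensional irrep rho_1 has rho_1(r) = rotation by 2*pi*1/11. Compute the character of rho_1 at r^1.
chi_{rho_1}(r^1) = 2*cos(2*pi*1*1/11) = 2*cos(2*pi/11)

Details: rho_1(r^1) is rotation by angle 2*pi*1*1/11, whose trace is 2*cos(2*pi*1*1/11) = 2*cos(2*pi/11).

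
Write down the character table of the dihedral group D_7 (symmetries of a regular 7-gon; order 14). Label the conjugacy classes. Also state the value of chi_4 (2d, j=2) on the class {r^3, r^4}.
Conjugacy classes: {e} of size 1, {r^1, r^6} of size 2, {r^2, r^5} of size 2, {r^3, r^4} of size 2, {s, sr, ..., sr^6} of size 7.
Character table:
  irrep \ class              {e} (size 1)  {r^1, r^6} (size 2)  {r^2, r^5} (size 2)  {r^3, r^4} (size 2)  {s, sr, ..., sr^6} (size 7)
  chi_1 (triv)               1             1                    1                    1                    1                          
  chi_2 (sign: r->1, s->-1)  1             1                    1                    1                    -1                         
  chi_3 (2d, j=1)            2             2*cos(2*pi/7)        -2*cos(3*pi/7)       -2*cos(pi/7)         0                          
  chi_4 (2d, j=2)            2             -2*cos(3*pi/7)       -2*cos(pi/7)         2*cos(2*pi/7)        0                          
  chi_5 (2d, j=3)            2             -2*cos(pi/7)         2*cos(2*pi/7)        -2*cos(3*pi/7)       0                          

Spot check: chi_4 (2d, j=2) on {r^3, r^4} = 2*cos(2*pi/7).

Argument: D_7 has order 2*7 = 14 with 5 conjugacy classes, hence 5 irreducibles. Sum of squared dims 1 + 1 + 4 + 4 + 4 = 14 = |G|. Linear characters come from the abelianisation; the 2-dimensional irreps have character r^k -> 2*cos(2*pi*j*k/7), reflections -> 0.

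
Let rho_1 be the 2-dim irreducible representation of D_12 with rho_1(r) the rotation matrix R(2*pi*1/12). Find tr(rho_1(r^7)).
chi_{rho_1}(r^7) = 2*cos(2*pi*1*7/12) = -sqrt(3)

Why: rho_1(r^7) is rotation by angle 2*pi*1*7/12, whose trace is 2*cos(2*pi*1*7/12) = -sqrt(3).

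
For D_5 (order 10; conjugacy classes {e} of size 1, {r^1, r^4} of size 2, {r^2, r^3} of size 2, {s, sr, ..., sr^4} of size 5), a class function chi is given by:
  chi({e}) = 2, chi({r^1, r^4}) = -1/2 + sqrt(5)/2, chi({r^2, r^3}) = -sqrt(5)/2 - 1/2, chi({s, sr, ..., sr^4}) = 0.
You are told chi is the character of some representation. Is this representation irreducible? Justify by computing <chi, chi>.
Irreducible: <chi, chi> = 1.

Working: <chi, chi> = (1/|G|) sum_C |C| * |chi(C)|^2 = (1/10)[1*|2|^2 + 2*|-1/2 + sqrt(5)/2|^2 + 2*|-sqrt(5)/2 - 1/2|^2 + 5*|0|^2]
  = (1/10)[(4) + (3 - sqrt(5)) + (sqrt(5) + 3) + (0)] = 10/10 = 1.
A character is irreducible iff <chi, chi> = 1, so this representation is irreducible.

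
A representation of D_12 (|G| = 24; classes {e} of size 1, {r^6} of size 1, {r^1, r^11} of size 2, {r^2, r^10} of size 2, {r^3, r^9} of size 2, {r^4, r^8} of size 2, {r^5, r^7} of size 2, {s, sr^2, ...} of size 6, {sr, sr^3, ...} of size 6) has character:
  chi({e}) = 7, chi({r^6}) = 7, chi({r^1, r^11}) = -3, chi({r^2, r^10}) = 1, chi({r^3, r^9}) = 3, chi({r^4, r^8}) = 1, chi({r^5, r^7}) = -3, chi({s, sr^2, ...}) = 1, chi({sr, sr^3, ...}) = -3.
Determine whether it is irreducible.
Not irreducible (reducible): <chi, chi> = 9 > 1.

Working: <chi, chi> = (1/|G|) sum_C |C| * |chi(C)|^2 = (1/24)[1*|7|^2 + 1*|7|^2 + 2*|-3|^2 + 2*|1|^2 + 2*|3|^2 + 2*|1|^2 + 2*|-3|^2 + 6*|1|^2 + 6*|-3|^2]
  = (1/24)[(49) + (49) + (18) + (2) + (18) + (2) + (18) + (6) + (54)] = 216/24 = 9.
A character is irreducible iff <chi, chi> = 1, so this representation is reducible.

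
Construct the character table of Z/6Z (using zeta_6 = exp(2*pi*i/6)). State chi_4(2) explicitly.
Character table of Z/6Z (irreps indexed chi_0,...,chi_5 with chi_k(m) = zeta_6^(k*m), zeta_6 = exp(2*pi*i/6)):
  irrep \ class  {0} (size 1)  {1} (size 1)    {2} (size 1)    {3} (size 1)  {4} (size 1)    {5} (size 1)  
  chi_0          1             1               1               1             1               1             
  chi_1          1             exp(I*pi/3)     exp(2*I*pi/3)   -1            exp(-2*I*pi/3)  exp(-I*pi/3)  
  chi_2          1             exp(2*I*pi/3)   exp(-2*I*pi/3)  1             exp(2*I*pi/3)   exp(-2*I*pi/3)
  chi_3          1             -1              1               -1            1               -1            
  chi_4          1             exp(-2*I*pi/3)  exp(2*I*pi/3)   1             exp(-2*I*pi/3)  exp(2*I*pi/3) 
  chi_5          1             exp(-I*pi/3)    exp(-2*I*pi/3)  -1            exp(2*I*pi/3)   exp(I*pi/3)   

Spot check: chi_4(2) = zeta_6^(4*2) = zeta_6^8 = exp(2*I*pi/3).

Derivation: Z/6Z is abelian, so all 6 irreducible complex representations are 1-dimensional. They are given by chi_k(m) = zeta_6^(k*m) for k = 0,...,5. Row orthogonality: sum_m chi_k(m) conj(chi_l(m)) = 6 * [k = l].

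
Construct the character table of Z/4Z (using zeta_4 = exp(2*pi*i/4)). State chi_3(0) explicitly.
Character table of Z/4Z (irreps indexed chi_0,...,chi_3 with chi_k(m) = zeta_4^(k*m), zeta_4 = exp(2*pi*i/4)):
  irrep \ class  {0} (size 1)  {1} (size 1)  {2} (size 1)  {3} (size 1)
  chi_0          1             1             1             1           
  chi_1          1             I             -1            -I          
  chi_2          1             -1            1             -1          
  chi_3          1             -I            -1            I           

Spot check: chi_3(0) = zeta_4^(3*0) = zeta_4^0 = 1.

Justification: Z/4Z is abelian, so all 4 irreducible complex representations are 1-dimensional. They are given by chi_k(m) = zeta_4^(k*m) for k = 0,...,3. Row orthogonality: sum_m chi_k(m) conj(chi_l(m)) = 4 * [k = l].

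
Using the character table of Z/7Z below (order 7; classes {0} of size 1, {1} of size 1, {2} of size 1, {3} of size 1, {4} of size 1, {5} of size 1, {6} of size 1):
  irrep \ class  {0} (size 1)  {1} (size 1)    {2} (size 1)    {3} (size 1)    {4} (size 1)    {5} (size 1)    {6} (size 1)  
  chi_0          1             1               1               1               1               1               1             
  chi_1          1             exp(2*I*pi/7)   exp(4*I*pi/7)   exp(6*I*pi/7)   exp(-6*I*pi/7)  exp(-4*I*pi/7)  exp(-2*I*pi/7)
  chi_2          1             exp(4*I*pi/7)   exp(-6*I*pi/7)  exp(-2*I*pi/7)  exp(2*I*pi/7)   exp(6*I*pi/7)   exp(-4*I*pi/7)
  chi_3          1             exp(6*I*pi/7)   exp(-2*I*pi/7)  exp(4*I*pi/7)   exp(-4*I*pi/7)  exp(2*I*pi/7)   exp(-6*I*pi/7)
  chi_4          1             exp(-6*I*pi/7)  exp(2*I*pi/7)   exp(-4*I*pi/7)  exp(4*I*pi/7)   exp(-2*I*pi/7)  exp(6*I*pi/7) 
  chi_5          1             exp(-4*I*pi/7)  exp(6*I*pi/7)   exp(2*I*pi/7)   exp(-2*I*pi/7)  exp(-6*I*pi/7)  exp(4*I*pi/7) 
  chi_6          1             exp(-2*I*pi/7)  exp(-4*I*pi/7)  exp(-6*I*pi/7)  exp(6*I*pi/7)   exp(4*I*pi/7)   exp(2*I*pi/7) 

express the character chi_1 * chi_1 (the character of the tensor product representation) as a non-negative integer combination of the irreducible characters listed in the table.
chi_1 tensor chi_1 = chi_2 (all other irreducibles have multiplicity 0).

Reasoning: The character of a tensor product is the pointwise product (chi_1 * chi_1)(C) = chi_1(C) * chi_1(C):
  {0}: (1)*(1), {1}: (exp(2*I*pi/7))*(exp(2*I*pi/7)), {2}: (exp(4*I*pi/7))*(exp(4*I*pi/7)), {3}: (exp(6*I*pi/7))*(exp(6*I*pi/7)), {4}: (exp(-6*I*pi/7))*(exp(-6*I*pi/7)), {5}: (exp(-4*I*pi/7))*(exp(-4*I*pi/7)), {6}: (exp(-2*I*pi/7))*(exp(-2*I*pi/7))
so (chi_1 * chi_1) takes values
  {0} -> 1, {1} -> exp(4*I*pi/7), {2} -> exp(-6*I*pi/7), {3} -> exp(-2*I*pi/7), {4} -> exp(2*I*pi/7), {5} -> exp(6*I*pi/7), {6} -> exp(-4*I*pi/7).
Now take the inner product of this character with each irreducible chi from the table, <chi_1*chi_1, chi> = (1/7) sum_C |C| (chi_1*chi_1)(C) conj(chi(C)):
  <chi_1*chi_1, chi_0> = (1/7)[1*(1)*conj(1) + 1*(exp(4*I*pi/7))*conj(1) + 1*(exp(-6*I*pi/7))*conj(1) + 1*(exp(-2*I*pi/7))*conj(1) + 1*(exp(2*I*pi/7))*conj(1) + 1*(exp(6*I*pi/7))*conj(1) + 1*(exp(-4*I*pi/7))*conj(1)]
      = (1/7)[(1) + (exp(4*I*pi/7)) + (exp(-6*I*pi/7)) + (exp(-2*I*pi/7)) + (exp(2*I*pi/7)) + (exp(6*I*pi/7)) + (exp(-4*I*pi/7))] = 0/7 = 0
  <chi_1*chi_1, chi_1> = (1/7)[1*(1)*conj(1) + 1*(exp(4*I*pi/7))*conj(exp(2*I*pi/7)) + 1*(exp(-6*I*pi/7))*conj(exp(4*I*pi/7)) + 1*(exp(-2*I*pi/7))*conj(exp(6*I*pi/7)) + 1*(exp(2*I*pi/7))*conj(exp(-6*I*pi/7)) + 1*(exp(6*I*pi/7))*conj(exp(-4*I*pi/7)) + 1*(exp(-4*I*pi/7))*conj(exp(-2*I*pi/7))]
      = (1/7)[(1) + (exp(2*I*pi/7)) + (exp(4*I*pi/7)) + (exp(6*I*pi/7)) + (exp(-6*I*pi/7)) + (exp(-4*I*pi/7)) + (exp(-2*I*pi/7))] = 0/7 = 0
  <chi_1*chi_1, chi_2> = (1/7)[1*(1)*conj(1) + 1*(exp(4*I*pi/7))*conj(exp(4*I*pi/7)) + 1*(exp(-6*I*pi/7))*conj(exp(-6*I*pi/7)) + 1*(exp(-2*I*pi/7))*conj(exp(-2*I*pi/7)) + 1*(exp(2*I*pi/7))*conj(exp(2*I*pi/7)) + 1*(exp(6*I*pi/7))*conj(exp(6*I*pi/7)) + 1*(exp(-4*I*pi/7))*conj(exp(-4*I*pi/7))]
      = (1/7)[(1) + (1) + (1) + (1) + (1) + (1) + (1)] = 7/7 = 1
  <chi_1*chi_1, chi_3> = (1/7)[1*(1)*conj(1) + 1*(exp(4*I*pi/7))*conj(exp(6*I*pi/7)) + 1*(exp(-6*I*pi/7))*conj(exp(-2*I*pi/7)) + 1*(exp(-2*I*pi/7))*conj(exp(4*I*pi/7)) + 1*(exp(2*I*pi/7))*conj(exp(-4*I*pi/7)) + 1*(exp(6*I*pi/7))*conj(exp(2*I*pi/7)) + 1*(exp(-4*I*pi/7))*conj(exp(-6*I*pi/7))]
      = (1/7)[(1) + (exp(-2*I*pi/7)) + (exp(-4*I*pi/7)) + (exp(-6*I*pi/7)) + (exp(6*I*pi/7)) + (exp(4*I*pi/7)) + (exp(2*I*pi/7))] = 0/7 = 0
  <chi_1*chi_1, chi_4> = (1/7)[1*(1)*conj(1) + 1*(exp(4*I*pi/7))*conj(exp(-6*I*pi/7)) + 1*(exp(-6*I*pi/7))*conj(exp(2*I*pi/7)) + 1*(exp(-2*I*pi/7))*conj(exp(-4*I*pi/7)) + 1*(exp(2*I*pi/7))*conj(exp(4*I*pi/7)) + 1*(exp(6*I*pi/7))*conj(exp(-2*I*pi/7)) + 1*(exp(-4*I*pi/7))*conj(exp(6*I*pi/7))]
      = (1/7)[(1) + (exp(-4*I*pi/7)) + (exp(6*I*pi/7)) + (exp(2*I*pi/7)) + (exp(-2*I*pi/7)) + (exp(-6*I*pi/7)) + (exp(4*I*pi/7))] = 0/7 = 0
  <chi_1*chi_1, chi_5> = (1/7)[1*(1)*conj(1) + 1*(exp(4*I*pi/7))*conj(exp(-4*I*pi/7)) + 1*(exp(-6*I*pi/7))*conj(exp(6*I*pi/7)) + 1*(exp(-2*I*pi/7))*conj(exp(2*I*pi/7)) + 1*(exp(2*I*pi/7))*conj(exp(-2*I*pi/7)) + 1*(exp(6*I*pi/7))*conj(exp(-6*I*pi/7)) + 1*(exp(-4*I*pi/7))*conj(exp(4*I*pi/7))]
      = (1/7)[(1) + (exp(-6*I*pi/7)) + (exp(2*I*pi/7)) + (exp(-4*I*pi/7)) + (exp(4*I*pi/7)) + (exp(-2*I*pi/7)) + (exp(6*I*pi/7))] = 0/7 = 0
  <chi_1*chi_1, chi_6> = (1/7)[1*(1)*conj(1) + 1*(exp(4*I*pi/7))*conj(exp(-2*I*pi/7)) + 1*(exp(-6*I*pi/7))*conj(exp(-4*I*pi/7)) + 1*(exp(-2*I*pi/7))*conj(exp(-6*I*pi/7)) + 1*(exp(2*I*pi/7))*conj(exp(6*I*pi/7)) + 1*(exp(6*I*pi/7))*conj(exp(4*I*pi/7)) + 1*(exp(-4*I*pi/7))*conj(exp(2*I*pi/7))]
      = (1/7)[(1) + (exp(6*I*pi/7)) + (exp(-2*I*pi/7)) + (exp(4*I*pi/7)) + (exp(-4*I*pi/7)) + (exp(2*I*pi/7)) + (exp(-6*I*pi/7))] = 0/7 = 0
(Exp terms are combined using exp(i*s)*conj(exp(i*t)) = exp(i*(s-t)), and sums of them are collapsed using the identity that for every m > 1 the m distinct m-th roots of unity sum to 0, e.g. 1 + exp(2*I*pi/3) + exp(-2*I*pi/3) = 0.)
Hence the multiplicities are chi_2: 1. Dimension check: dim(chi_1)*dim(chi_1) = 1*1 = 1 and sum (mult * dim) = 1*1 = 1.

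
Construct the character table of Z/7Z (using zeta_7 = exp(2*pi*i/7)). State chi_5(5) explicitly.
Character table of Z/7Z (irreps indexed chi_0,...,chi_6 with chi_k(m) = zeta_7^(k*m), zeta_7 = exp(2*pi*i/7)):
  irrep \ class  {0} (size 1)  {1} (size 1)    {2} (size 1)    {3} (size 1)    {4} (size 1)    {5} (size 1)    {6} (size 1)  
  chi_0          1             1               1               1               1               1               1             
  chi_1          1             exp(2*I*pi/7)   exp(4*I*pi/7)   exp(6*I*pi/7)   exp(-6*I*pi/7)  exp(-4*I*pi/7)  exp(-2*I*pi/7)
  chi_2          1             exp(4*I*pi/7)   exp(-6*I*pi/7)  exp(-2*I*pi/7)  exp(2*I*pi/7)   exp(6*I*pi/7)   exp(-4*I*pi/7)
  chi_3          1             exp(6*I*pi/7)   exp(-2*I*pi/7)  exp(4*I*pi/7)   exp(-4*I*pi/7)  exp(2*I*pi/7)   exp(-6*I*pi/7)
  chi_4          1             exp(-6*I*pi/7)  exp(2*I*pi/7)   exp(-4*I*pi/7)  exp(4*I*pi/7)   exp(-2*I*pi/7)  exp(6*I*pi/7) 
  chi_5          1             exp(-4*I*pi/7)  exp(6*I*pi/7)   exp(2*I*pi/7)   exp(-2*I*pi/7)  exp(-6*I*pi/7)  exp(4*I*pi/7) 
  chi_6          1             exp(-2*I*pi/7)  exp(-4*I*pi/7)  exp(-6*I*pi/7)  exp(6*I*pi/7)   exp(4*I*pi/7)   exp(2*I*pi/7) 

Spot check: chi_5(5) = zeta_7^(5*5) = zeta_7^25 = exp(-6*I*pi/7).

Derivation: Z/7Z is abelian, so all 7 irreducible complex representations are 1-dimensional. They are given by chi_k(m) = zeta_7^(k*m) for k = 0,...,6. Row orthogonality: sum_m chi_k(m) conj(chi_l(m)) = 7 * [k = l].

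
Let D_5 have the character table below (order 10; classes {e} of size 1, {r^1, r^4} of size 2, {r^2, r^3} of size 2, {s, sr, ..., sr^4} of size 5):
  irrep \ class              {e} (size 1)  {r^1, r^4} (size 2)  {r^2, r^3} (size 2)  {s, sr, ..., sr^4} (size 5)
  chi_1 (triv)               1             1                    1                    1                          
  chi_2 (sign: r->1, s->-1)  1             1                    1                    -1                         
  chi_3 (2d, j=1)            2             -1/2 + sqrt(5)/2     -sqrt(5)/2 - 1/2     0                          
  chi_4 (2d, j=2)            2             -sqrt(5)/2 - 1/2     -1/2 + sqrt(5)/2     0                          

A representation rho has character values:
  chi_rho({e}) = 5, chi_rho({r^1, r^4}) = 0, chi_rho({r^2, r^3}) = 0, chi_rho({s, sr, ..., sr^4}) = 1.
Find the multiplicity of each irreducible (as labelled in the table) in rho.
Multiplicities: chi_1: 1, chi_2: 0, chi_3: 1, chi_4: 1.

Why: Use <chi_rho, chi> = (1/|G|) sum_C |C| * chi_rho(C) * conj(chi(C)) with |G| = 10 for each irreducible chi in the table:
  <chi_rho, chi_1> = (1/10)[1*(5)*conj(1) + 2*(0)*conj(1) + 2*(0)*conj(1) + 5*(1)*conj(1)]
      = (1/10)[(5) + (0) + (0) + (5)] = 10/10 = 1
  <chi_rho, chi_2> = (1/10)[1*(5)*conj(1) + 2*(0)*conj(1) + 2*(0)*conj(1) + 5*(1)*conj(-1)]
      = (1/10)[(5) + (0) + (0) + (-5)] = 0/10 = 0
  <chi_rho, chi_3> = (1/10)[1*(5)*conj(2) + 2*(0)*conj(-1/2 + sqrt(5)/2) + 2*(0)*conj(-sqrt(5)/2 - 1/2) + 5*(1)*conj(0)]
      = (1/10)[(10) + (0) + (0) + (0)] = 10/10 = 1
  <chi_rho, chi_4> = (1/10)[1*(5)*conj(2) + 2*(0)*conj(-sqrt(5)/2 - 1/2) + 2*(0)*conj(-1/2 + sqrt(5)/2) + 5*(1)*conj(0)]
      = (1/10)[(10) + (0) + (0) + (0)] = 10/10 = 1
Dimension check: dim(rho) = sum (mult * dim) = 1*1 + 0*1 + 1*2 + 1*2 = 5 = chi_rho(e) = 5.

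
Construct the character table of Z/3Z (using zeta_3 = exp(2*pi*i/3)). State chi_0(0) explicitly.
Character table of Z/3Z (irreps indexed chi_0,...,chi_2 with chi_k(m) = zeta_3^(k*m), zeta_3 = exp(2*pi*i/3)):
  irrep \ class  {0} (size 1)  {1} (size 1)    {2} (size 1)  
  chi_0          1             1               1             
  chi_1          1             exp(2*I*pi/3)   exp(-2*I*pi/3)
  chi_2          1             exp(-2*I*pi/3)  exp(2*I*pi/3) 

Spot check: chi_0(0) = zeta_3^(0*0) = zeta_3^0 = 1.

Why: Z/3Z is abelian, so all 3 irreducible complex representations are 1-dimensional. They are given by chi_k(m) = zeta_3^(k*m) for k = 0,...,2. Row orthogonality: sum_m chi_k(m) conj(chi_l(m)) = 3 * [k = l].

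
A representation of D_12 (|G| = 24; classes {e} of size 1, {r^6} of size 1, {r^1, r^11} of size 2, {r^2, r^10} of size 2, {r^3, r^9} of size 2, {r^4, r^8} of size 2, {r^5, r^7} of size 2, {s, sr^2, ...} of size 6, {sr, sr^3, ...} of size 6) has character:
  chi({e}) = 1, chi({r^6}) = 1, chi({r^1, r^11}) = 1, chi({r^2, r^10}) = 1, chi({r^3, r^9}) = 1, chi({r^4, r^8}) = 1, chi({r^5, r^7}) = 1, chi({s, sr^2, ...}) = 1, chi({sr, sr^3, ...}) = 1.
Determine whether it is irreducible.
Irreducible: <chi, chi> = 1.

Solution. <chi, chi> = (1/|G|) sum_C |C| * |chi(C)|^2 = (1/24)[1*|1|^2 + 1*|1|^2 + 2*|1|^2 + 2*|1|^2 + 2*|1|^2 + 2*|1|^2 + 2*|1|^2 + 6*|1|^2 + 6*|1|^2]
  = (1/24)[(1) + (1) + (2) + (2) + (2) + (2) + (2) + (6) + (6)] = 24/24 = 1.
A character is irreducible iff <chi, chi> = 1, so this representation is irreducible.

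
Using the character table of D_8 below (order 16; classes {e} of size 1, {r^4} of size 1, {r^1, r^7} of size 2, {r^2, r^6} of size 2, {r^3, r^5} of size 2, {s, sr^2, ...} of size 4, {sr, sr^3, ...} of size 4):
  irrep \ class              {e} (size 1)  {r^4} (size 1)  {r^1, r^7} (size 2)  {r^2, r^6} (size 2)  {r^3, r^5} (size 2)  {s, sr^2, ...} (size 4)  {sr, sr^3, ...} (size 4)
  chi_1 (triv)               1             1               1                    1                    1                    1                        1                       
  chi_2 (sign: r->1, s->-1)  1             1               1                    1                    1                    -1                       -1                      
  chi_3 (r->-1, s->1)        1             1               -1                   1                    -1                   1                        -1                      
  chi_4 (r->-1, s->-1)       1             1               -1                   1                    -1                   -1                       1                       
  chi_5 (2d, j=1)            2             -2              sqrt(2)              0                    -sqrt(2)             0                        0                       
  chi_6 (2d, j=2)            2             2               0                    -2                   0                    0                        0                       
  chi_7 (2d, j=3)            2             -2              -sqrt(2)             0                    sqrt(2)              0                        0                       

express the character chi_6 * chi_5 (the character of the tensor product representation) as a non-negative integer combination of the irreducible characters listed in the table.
chi_6 tensor chi_5 = chi_5 + chi_7 (all other irreducibles have multiplicity 0).

Argument: The character of a tensor product is the pointwise product (chi_6 * chi_5)(C) = chi_6(C) * chi_5(C):
  {e}: (2)*(2), {r^4}: (2)*(-2), {r^1, r^7}: (0)*(sqrt(2)), {r^2, r^6}: (-2)*(0), {r^3, r^5}: (0)*(-sqrt(2)), {s, sr^2, ...}: (0)*(0), {sr, sr^3, ...}: (0)*(0)
so (chi_6 * chi_5) takes values
  {e} -> 4, {r^4} -> -4, {r^1, r^7} -> 0, {r^2, r^6} -> 0, {r^3, r^5} -> 0, {s, sr^2, ...} -> 0, {sr, sr^3, ...} -> 0.
Now take the inner product of this character with each irreducible chi from the table, <chi_6*chi_5, chi> = (1/16) sum_C |C| (chi_6*chi_5)(C) conj(chi(C)):
  <chi_6*chi_5, chi_1> = (1/16)[1*(4)*conj(1) + 1*(-4)*conj(1) + 2*(0)*conj(1) + 2*(0)*conj(1) + 2*(0)*conj(1) + 4*(0)*conj(1) + 4*(0)*conj(1)]
      = (1/16)[(4) + (-4) + (0) + (0) + (0) + (0) + (0)] = 0/16 = 0
  <chi_6*chi_5, chi_2> = (1/16)[1*(4)*conj(1) + 1*(-4)*conj(1) + 2*(0)*conj(1) + 2*(0)*conj(1) + 2*(0)*conj(1) + 4*(0)*conj(-1) + 4*(0)*conj(-1)]
      = (1/16)[(4) + (-4) + (0) + (0) + (0) + (0) + (0)] = 0/16 = 0
  <chi_6*chi_5, chi_3> = (1/16)[1*(4)*conj(1) + 1*(-4)*conj(1) + 2*(0)*conj(-1) + 2*(0)*conj(1) + 2*(0)*conj(-1) + 4*(0)*conj(1) + 4*(0)*conj(-1)]
      = (1/16)[(4) + (-4) + (0) + (0) + (0) + (0) + (0)] = 0/16 = 0
  <chi_6*chi_5, chi_4> = (1/16)[1*(4)*conj(1) + 1*(-4)*conj(1) + 2*(0)*conj(-1) + 2*(0)*conj(1) + 2*(0)*conj(-1) + 4*(0)*conj(-1) + 4*(0)*conj(1)]
      = (1/16)[(4) + (-4) + (0) + (0) + (0) + (0) + (0)] = 0/16 = 0
  <chi_6*chi_5, chi_5> = (1/16)[1*(4)*conj(2) + 1*(-4)*conj(-2) + 2*(0)*conj(sqrt(2)) + 2*(0)*conj(0) + 2*(0)*conj(-sqrt(2)) + 4*(0)*conj(0) + 4*(0)*conj(0)]
      = (1/16)[(8) + (8) + (0) + (0) + (0) + (0) + (0)] = 16/16 = 1
  <chi_6*chi_5, chi_6> = (1/16)[1*(4)*conj(2) + 1*(-4)*conj(2) + 2*(0)*conj(0) + 2*(0)*conj(-2) + 2*(0)*conj(0) + 4*(0)*conj(0) + 4*(0)*conj(0)]
      = (1/16)[(8) + (-8) + (0) + (0) + (0) + (0) + (0)] = 0/16 = 0
  <chi_6*chi_5, chi_7> = (1/16)[1*(4)*conj(2) + 1*(-4)*conj(-2) + 2*(0)*conj(-sqrt(2)) + 2*(0)*conj(0) + 2*(0)*conj(sqrt(2)) + 4*(0)*conj(0) + 4*(0)*conj(0)]
      = (1/16)[(8) + (8) + (0) + (0) + (0) + (0) + (0)] = 16/16 = 1
Hence the multiplicities are chi_5: 1, chi_7: 1. Dimension check: dim(chi_6)*dim(chi_5) = 2*2 = 4 and sum (mult * dim) = 1*2 + 1*2 = 4.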